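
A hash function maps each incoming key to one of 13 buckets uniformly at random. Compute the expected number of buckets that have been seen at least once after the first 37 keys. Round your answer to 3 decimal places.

For each bucket, P(seen in 37 keys) = 1 - (12/13)^37 = 0.9483.
By linearity of expectation, E[distinct seen] = 13·(1 - (12/13)^37) = 12.3274.

12.327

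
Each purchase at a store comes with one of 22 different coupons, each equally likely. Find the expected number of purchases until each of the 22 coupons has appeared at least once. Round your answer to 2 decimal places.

81.20

After k distinct coupons have appeared, the next purchase gives a new one with probability (22-k)/22, so the expected wait for the (k+1)-th is 22/(22-k).
E[T] = 22/22 + 22/21 + 22/20 + ... + 22/2 + 22/1 = 22·H_{22}.
H_{22} = 3.691, so E[T] = 81.198.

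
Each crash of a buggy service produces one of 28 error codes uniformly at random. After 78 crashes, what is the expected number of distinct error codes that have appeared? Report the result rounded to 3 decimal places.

For each error code, P(seen in 78 crashes) = 1 - (27/28)^78 = 0.9414.
By linearity of expectation, E[distinct seen] = 28·(1 - (27/28)^78) = 26.3586.

26.359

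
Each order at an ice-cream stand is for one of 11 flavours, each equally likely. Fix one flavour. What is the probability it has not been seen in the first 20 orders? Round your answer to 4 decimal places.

Each order misses the fixed flavour with probability (11-1)/11 = 10/11, independently.
P(still missing after 20) = (10/11)^20 = 0.14864.

0.1486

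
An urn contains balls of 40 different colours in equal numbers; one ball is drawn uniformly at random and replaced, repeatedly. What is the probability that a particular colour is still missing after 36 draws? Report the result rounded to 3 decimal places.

On each draw the fixed colour fails to appear with probability 39/40.
P(still missing after 36) = (39/40)^36 = 0.4019.

0.402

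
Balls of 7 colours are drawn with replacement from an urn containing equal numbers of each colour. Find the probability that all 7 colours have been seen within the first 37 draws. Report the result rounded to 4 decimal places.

Let A_i be the event that colour i is missing after 37 draws. By inclusion–exclusion on the A_i,
P(all seen) = Σ_{j=0}^{7} (-1)^j C(7,j)((7-j)/7)^37
= 1.00000 - 0.02334 + 0.00008 - 0.00000 + 0.00000 - 0.00000 + 0.00000 - 0.00000
= 0.97674.

0.9767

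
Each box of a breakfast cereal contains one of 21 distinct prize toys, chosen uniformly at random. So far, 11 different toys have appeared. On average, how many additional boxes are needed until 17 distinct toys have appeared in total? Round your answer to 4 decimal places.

The wait to go from k to k+1 distinct toys is geometric with mean 21/(21-k).
Sum over k = 11,...,16: E = 21/10 + 21/9 + 21/8 + 21/7 + 21/6 + 21/5 = 17.75833.

17.7583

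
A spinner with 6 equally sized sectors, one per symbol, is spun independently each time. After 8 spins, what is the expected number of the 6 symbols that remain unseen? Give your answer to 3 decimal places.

For each symbol, P(unseen after 8) = (5/6)^8 = 0.2326.
By linearity of expectation, E[unseen] = 6·(5/6)^8 = 1.3954.

1.395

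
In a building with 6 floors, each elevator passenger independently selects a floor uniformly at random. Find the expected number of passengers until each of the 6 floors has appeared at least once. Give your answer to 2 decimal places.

14.70

The wait to go from k to k+1 distinct floors is geometric with mean 6/(6-k).
E[T] = 6/6 + 6/5 + 6/4 + 6/3 + 6/2 + 6/1 = 6·H_{6}.
H_{6} = 2.450, so E[T] = 14.700.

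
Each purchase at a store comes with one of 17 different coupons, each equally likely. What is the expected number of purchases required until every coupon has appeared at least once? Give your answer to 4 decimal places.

58.4724

After k distinct coupons have appeared, the next purchase gives a new one with probability (17-k)/17, so the expected wait for the (k+1)-th is 17/(17-k).
E[T] = 17/17 + 17/16 + 17/15 + ... + 17/2 + 17/1 = 17·H_{17}.
H_{17} = 3.43955, so E[T] = 58.47239.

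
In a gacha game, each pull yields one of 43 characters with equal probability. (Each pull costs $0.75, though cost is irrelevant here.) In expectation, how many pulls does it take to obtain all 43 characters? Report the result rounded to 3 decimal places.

Split into phases: going from k distinct to k+1 distinct takes on average 43/(43-k) pulls.
E[T] = 43/43 + 43/42 + 43/41 + ... + 43/2 + 43/1 = 43·H_{43}.
H_{43} = 4.3500, so E[T] = 187.0499.

187.050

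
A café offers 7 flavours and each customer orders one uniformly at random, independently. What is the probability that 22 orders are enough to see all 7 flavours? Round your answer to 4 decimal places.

Let A_i be the event that flavour i is missing after 22 orders. By inclusion–exclusion on the A_i,
P(all seen) = Σ_{j=0}^{7} (-1)^j C(7,j)((7-j)/7)^22
= 1.00000 - 0.23565 + 0.01281 - 0.00016 + 0.00000 - 0.00000 + 0.00000 - 0.00000
= 0.77700.

0.7770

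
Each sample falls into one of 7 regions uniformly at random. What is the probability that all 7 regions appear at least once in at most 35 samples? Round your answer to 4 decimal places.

0.9684

Let A_i be the event that region i is missing after 35 samples. By inclusion–exclusion on the A_i,
P(all seen) = Σ_{j=0}^{7} (-1)^j C(7,j)((7-j)/7)^35
= 1.00000 - 0.03177 + 0.00016 - 0.00000 + 0.00000 - 0.00000 + 0.00000 - 0.00000
= 0.96840.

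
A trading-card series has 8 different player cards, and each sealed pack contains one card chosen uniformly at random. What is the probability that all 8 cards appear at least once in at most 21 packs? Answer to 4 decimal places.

By inclusion–exclusion over which cards are missing,
P(all seen) = Σ_{j=0}^{8} (-1)^j C(8,j)((8-j)/8)^21
= 1.00000 - 0.48446 + 0.06660 - 0.00290 + 0.00003 - 0.00000 + 0.00000 - 0.00000 + 0.00000
= 0.57927.

0.5793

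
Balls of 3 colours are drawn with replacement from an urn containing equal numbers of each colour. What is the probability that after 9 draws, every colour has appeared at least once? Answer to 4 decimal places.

By inclusion–exclusion over which colours are missing,
P(all seen) = Σ_{j=0}^{3} (-1)^j C(3,j)((3-j)/3)^9
= 1.00000 - 0.07804 + 0.00015 - 0.00000
= 0.92212.

0.9221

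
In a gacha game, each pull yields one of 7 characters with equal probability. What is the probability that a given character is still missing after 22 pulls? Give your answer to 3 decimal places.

On each pull the fixed character fails to appear with probability 6/7.
P(still missing after 22) = (6/7)^22 = 0.0337.

0.034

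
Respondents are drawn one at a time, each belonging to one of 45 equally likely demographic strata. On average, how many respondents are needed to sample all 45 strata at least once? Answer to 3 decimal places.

197.773

The wait to go from k to k+1 distinct strata is geometric with mean 45/(45-k).
E[T] = 45/45 + 45/44 + 45/43 + ... + 45/2 + 45/1 = 45·H_{45}.
H_{45} = 4.3949, so E[T] = 197.7727.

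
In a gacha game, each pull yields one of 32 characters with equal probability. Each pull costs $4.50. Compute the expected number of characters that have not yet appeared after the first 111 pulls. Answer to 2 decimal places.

0.94

For each character, P(unseen after 111) = (31/32)^111 = 0.029.
By linearity of expectation, E[unseen] = 32·(31/32)^111 = 0.943.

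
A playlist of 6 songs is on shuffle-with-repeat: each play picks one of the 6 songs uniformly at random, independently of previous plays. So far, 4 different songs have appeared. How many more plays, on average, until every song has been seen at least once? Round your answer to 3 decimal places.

9.000

With k distinct songs already seen, the next new one takes an expected 6/(6-k) plays.
Sum over k = 4,...,5: E = 6/2 + 6/1 = 9.0000.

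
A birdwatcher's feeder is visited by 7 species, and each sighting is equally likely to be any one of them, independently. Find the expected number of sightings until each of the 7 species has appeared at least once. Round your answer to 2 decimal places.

After k distinct species have appeared, the next sighting gives a new one with probability (7-k)/7, so the expected wait for the (k+1)-th is 7/(7-k).
E[T] = 7/7 + 7/6 + 7/5 + ... + 7/2 + 7/1 = 7·H_{7}.
H_{7} = 2.593, so E[T] = 18.150.

18.15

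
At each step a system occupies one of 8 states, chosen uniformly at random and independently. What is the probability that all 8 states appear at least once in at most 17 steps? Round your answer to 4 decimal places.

0.3656

Let A_i be the event that state i is missing after 17 steps. By inclusion–exclusion on the A_i,
P(all seen) = Σ_{j=0}^{8} (-1)^j C(8,j)((8-j)/8)^17
= 1.00000 - 0.82647 + 0.21047 - 0.01897 + 0.00053 - 0.00000 + 0.00000 - 0.00000 + 0.00000
= 0.36556.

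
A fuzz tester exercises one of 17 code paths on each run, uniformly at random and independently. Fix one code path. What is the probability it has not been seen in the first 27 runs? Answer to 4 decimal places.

Each run misses the fixed code path with probability (17-1)/17 = 16/17, independently.
P(still missing after 27) = (16/17)^27 = 0.19459.

0.1946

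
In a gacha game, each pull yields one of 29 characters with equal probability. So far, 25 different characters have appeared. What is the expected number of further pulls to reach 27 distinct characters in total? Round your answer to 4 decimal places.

16.9167

With k distinct characters already seen, the next new one takes an expected 29/(29-k) pulls.
Sum over k = 25,...,26: E = 29/4 + 29/3 = 16.91667.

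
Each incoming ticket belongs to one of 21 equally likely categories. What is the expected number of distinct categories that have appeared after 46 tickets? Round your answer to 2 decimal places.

18.77

For each category, P(seen in 46 tickets) = 1 - (20/21)^46 = 0.894.
By linearity of expectation, E[distinct seen] = 21·(1 - (20/21)^46) = 18.774.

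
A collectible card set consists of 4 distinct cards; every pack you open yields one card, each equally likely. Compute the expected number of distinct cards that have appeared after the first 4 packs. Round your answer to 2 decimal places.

2.73

For each card, P(seen in 4 packs) = 1 - (3/4)^4 = 0.684.
By linearity of expectation, E[distinct seen] = 4·(1 - (3/4)^4) = 2.734.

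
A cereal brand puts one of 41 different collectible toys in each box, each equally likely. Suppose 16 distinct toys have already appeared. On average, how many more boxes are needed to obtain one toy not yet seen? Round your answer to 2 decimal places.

The number of boxes until the next new toy is geometric with success probability 25/41, so its mean is 41/25.
E = 41/25 = 1.640.

1.64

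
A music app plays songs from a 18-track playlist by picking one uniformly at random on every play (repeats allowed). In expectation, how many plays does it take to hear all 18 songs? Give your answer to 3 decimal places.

62.912

After k distinct songs have appeared, the next play gives a new one with probability (18-k)/18, so the expected wait for the (k+1)-th is 18/(18-k).
E[T] = 18/18 + 18/17 + 18/16 + ... + 18/2 + 18/1 = 18·H_{18}.
H_{18} = 3.4951, so E[T] = 62.9119.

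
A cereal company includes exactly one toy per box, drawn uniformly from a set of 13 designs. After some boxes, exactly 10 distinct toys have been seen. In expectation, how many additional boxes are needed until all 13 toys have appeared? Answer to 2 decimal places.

23.83

From k distinct to k+1 distinct takes on average 13/(13-k) boxes.
Sum over k = 10,...,12: E = 13/3 + 13/2 + 13/1 = 23.833.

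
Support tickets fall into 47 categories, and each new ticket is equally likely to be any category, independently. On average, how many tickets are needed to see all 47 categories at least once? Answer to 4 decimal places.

The wait to go from k to k+1 distinct categories is geometric with mean 47/(47-k).
E[T] = 47/47 + 47/46 + 47/45 + ... + 47/2 + 47/1 = 47·H_{47}.
H_{47} = 4.43796, so E[T] = 208.58430.

208.5843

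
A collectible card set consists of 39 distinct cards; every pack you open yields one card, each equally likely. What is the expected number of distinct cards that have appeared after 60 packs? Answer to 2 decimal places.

For each card, P(seen in 60 packs) = 1 - (38/39)^60 = 0.790.
By linearity of expectation, E[distinct seen] = 39·(1 - (38/39)^60) = 30.793.

30.79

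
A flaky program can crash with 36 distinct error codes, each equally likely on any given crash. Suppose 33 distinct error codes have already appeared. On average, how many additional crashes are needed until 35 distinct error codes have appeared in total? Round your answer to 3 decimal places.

30.000

From k distinct to k+1 distinct takes on average 36/(36-k) crashes.
Sum over k = 33,...,34: E = 36/3 + 36/2 = 30.0000.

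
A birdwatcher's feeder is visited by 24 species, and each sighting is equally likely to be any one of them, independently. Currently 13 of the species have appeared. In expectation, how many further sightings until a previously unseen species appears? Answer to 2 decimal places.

The number of sightings until the next new species is geometric with success probability 11/24, so its mean is 24/11.
E = 24/11 = 2.182.

2.18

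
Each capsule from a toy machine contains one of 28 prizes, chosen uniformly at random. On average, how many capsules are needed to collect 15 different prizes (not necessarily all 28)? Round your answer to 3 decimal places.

Going from k to k+1 distinct takes a geometric number of capsules with mean 28/(28-k).
Sum over k = 0,...,14: E = 28/28 + 28/27 + 28/26 + ... + 28/15 + 28/14 = 20.9170.

20.917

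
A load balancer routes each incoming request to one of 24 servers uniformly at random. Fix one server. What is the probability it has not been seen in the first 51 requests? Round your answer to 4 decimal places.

Each request misses the fixed server with probability (24-1)/24 = 23/24, independently.
P(still missing after 51) = (23/24)^51 = 0.11412.

0.1141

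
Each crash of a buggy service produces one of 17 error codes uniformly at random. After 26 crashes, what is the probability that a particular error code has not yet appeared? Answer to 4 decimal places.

0.2068

Each crash misses the fixed error code with probability (17-1)/17 = 16/17, independently.
P(still missing after 26) = (16/17)^26 = 0.20675.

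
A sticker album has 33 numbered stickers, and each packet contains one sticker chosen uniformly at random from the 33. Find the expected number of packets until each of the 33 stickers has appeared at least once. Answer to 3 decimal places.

After k distinct stickers have appeared, the next packet gives a new one with probability (33-k)/33, so the expected wait for the (k+1)-th is 33/(33-k).
E[T] = 33/33 + 33/32 + 33/31 + ... + 33/2 + 33/1 = 33·H_{33}.
H_{33} = 4.0888, so E[T] = 134.9303.

134.930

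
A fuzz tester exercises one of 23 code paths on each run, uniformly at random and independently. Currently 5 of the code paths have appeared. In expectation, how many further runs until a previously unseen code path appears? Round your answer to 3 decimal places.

The number of runs until the next new code path is geometric with success probability 18/23, so its mean is 23/18.
E = 23/18 = 1.2778.

1.278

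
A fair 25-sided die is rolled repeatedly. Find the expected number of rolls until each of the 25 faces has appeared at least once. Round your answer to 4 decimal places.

Split into phases: going from k distinct to k+1 distinct takes on average 25/(25-k) rolls.
E[T] = 25/25 + 25/24 + 25/23 + ... + 25/2 + 25/1 = 25·H_{25}.
H_{25} = 3.81596, so E[T] = 95.39895.

95.3990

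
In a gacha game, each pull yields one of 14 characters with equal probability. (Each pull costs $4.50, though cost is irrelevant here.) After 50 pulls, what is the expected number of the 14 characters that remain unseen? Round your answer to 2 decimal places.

For each character, P(unseen after 50) = (13/14)^50 = 0.025.
By linearity of expectation, E[unseen] = 14·(13/14)^50 = 0.344.

0.34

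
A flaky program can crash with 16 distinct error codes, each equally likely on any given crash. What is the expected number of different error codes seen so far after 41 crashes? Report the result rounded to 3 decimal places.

14.865

For each error code, P(seen in 41 crashes) = 1 - (15/16)^41 = 0.9291.
By linearity of expectation, E[distinct seen] = 16·(1 - (15/16)^41) = 14.8651.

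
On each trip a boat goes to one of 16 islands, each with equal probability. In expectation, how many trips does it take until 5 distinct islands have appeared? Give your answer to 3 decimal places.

5.774

With k distinct islands already seen, the next new one arrives after an expected 16/(16-k) trips.
Sum over k = 0,...,4: E = 16/16 + 16/15 + 16/14 + 16/13 + 16/12 = 5.7736.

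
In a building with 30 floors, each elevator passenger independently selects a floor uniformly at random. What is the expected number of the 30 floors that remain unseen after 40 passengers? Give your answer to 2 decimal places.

7.73

For each floor, P(unseen after 40) = (29/30)^40 = 0.258.
By linearity of expectation, E[unseen] = 30·(29/30)^40 = 7.730.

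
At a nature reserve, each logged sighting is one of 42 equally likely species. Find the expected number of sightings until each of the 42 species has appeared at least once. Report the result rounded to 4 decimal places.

Split into phases: going from k distinct to k+1 distinct takes on average 42/(42-k) sightings.
E[T] = 42/42 + 42/41 + 42/40 + ... + 42/2 + 42/1 = 42·H_{42}.
H_{42} = 4.32674, so E[T] = 181.72320.

181.7232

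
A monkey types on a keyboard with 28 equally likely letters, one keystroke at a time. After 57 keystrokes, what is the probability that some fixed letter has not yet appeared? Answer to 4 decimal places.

0.1258

On each keystroke the fixed letter fails to appear with probability 27/28.
P(still missing after 57) = (27/28)^57 = 0.12581.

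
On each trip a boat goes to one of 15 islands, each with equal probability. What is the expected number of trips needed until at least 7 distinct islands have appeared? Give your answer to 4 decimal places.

9.0056

With k distinct islands already seen, the next new one arrives after an expected 15/(15-k) trips.
Sum over k = 0,...,6: E = 15/15 + 15/14 + 15/13 + ... + 15/10 + 15/9 = 9.00558.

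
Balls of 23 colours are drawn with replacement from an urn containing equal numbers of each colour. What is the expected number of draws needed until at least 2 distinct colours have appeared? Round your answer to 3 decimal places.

With k distinct colours already seen, the next new one arrives after an expected 23/(23-k) draws.
Sum over k = 0,...,1: E = 23/23 + 23/22 = 2.0455.

2.045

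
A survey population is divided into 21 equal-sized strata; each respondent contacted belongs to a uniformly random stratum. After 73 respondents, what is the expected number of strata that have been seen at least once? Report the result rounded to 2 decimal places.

20.40

For each stratum, P(seen in 73 respondents) = 1 - (20/21)^73 = 0.972.
By linearity of expectation, E[distinct seen] = 21·(1 - (20/21)^73) = 20.404.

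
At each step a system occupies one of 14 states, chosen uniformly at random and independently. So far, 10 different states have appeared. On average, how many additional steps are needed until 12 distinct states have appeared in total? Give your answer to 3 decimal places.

8.167

The wait to go from k to k+1 distinct states is geometric with mean 14/(14-k).
Sum over k = 10,...,11: E = 14/4 + 14/3 = 8.1667.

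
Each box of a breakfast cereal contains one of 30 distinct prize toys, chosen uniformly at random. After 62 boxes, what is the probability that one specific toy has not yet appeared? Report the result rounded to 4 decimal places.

0.1222

Each box misses the fixed toy with probability (30-1)/30 = 29/30, independently.
P(still missing after 62) = (29/30)^62 = 0.12222.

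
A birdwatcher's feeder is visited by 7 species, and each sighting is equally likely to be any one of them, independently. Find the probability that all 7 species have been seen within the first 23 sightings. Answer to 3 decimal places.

Let A_i be the event that species i is missing after 23 sightings. By inclusion–exclusion on the A_i,
P(all seen) = Σ_{j=0}^{7} (-1)^j C(7,j)((7-j)/7)^23
= 1.0000 - 0.2020 + 0.0091 - 0.0001 + 0.0000 - 0.0000 + 0.0000 - 0.0000
= 0.8071.

0.807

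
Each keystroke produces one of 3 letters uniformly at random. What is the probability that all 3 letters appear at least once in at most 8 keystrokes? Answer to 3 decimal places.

By inclusion–exclusion over which letters are missing,
P(all seen) = Σ_{j=0}^{3} (-1)^j C(3,j)((3-j)/3)^8
= 1.0000 - 0.1171 + 0.0005 - 0.0000
= 0.8834.

0.883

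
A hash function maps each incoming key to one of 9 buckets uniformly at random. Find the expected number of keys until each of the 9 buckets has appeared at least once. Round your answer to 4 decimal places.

Split into phases: going from k distinct to k+1 distinct takes on average 9/(9-k) keys.
E[T] = 9/9 + 9/8 + 9/7 + ... + 9/2 + 9/1 = 9·H_{9}.
H_{9} = 2.82897, so E[T] = 25.46071.

25.4607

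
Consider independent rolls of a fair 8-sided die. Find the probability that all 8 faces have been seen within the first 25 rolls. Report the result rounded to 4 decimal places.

By inclusion–exclusion over which faces are missing,
P(all seen) = Σ_{j=0}^{8} (-1)^j C(8,j)((8-j)/8)^25
= 1.00000 - 0.28398 + 0.02107 - 0.00044 + 0.00000 - 0.00000 + 0.00000 - 0.00000 + 0.00000
= 0.73665.

0.7366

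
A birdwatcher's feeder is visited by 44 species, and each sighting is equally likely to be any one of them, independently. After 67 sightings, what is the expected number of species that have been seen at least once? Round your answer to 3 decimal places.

For each species, P(seen in 67 sightings) = 1 - (43/44)^67 = 0.7857.
By linearity of expectation, E[distinct seen] = 44·(1 - (43/44)^67) = 34.5700.

34.570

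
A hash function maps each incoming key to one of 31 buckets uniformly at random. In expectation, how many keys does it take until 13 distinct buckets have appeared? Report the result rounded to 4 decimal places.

16.4963

With k distinct buckets already seen, the next new one arrives after an expected 31/(31-k) keys.
Sum over k = 0,...,12: E = 31/31 + 31/30 + 31/29 + ... + 31/20 + 31/19 = 16.49625.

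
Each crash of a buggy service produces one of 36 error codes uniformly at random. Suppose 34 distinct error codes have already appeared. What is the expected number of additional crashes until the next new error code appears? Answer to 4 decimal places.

Each crash yields a new error code with probability (36-34)/36 = 2/36, so the wait is geometric with mean 36/2.
E = 36/2 = 18.00000.

18.0000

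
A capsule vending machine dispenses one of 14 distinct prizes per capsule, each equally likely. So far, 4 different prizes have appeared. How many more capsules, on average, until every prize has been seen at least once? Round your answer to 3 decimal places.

41.006

The wait to go from k to k+1 distinct prizes is geometric with mean 14/(14-k).
Sum over k = 4,...,13: E = 14/10 + 14/9 + 14/8 + ... + 14/2 + 14/1 = 41.0056.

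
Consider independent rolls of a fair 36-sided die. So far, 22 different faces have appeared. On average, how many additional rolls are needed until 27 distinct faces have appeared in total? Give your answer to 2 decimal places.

The wait to go from k to k+1 distinct faces is geometric with mean 36/(36-k).
Sum over k = 22,...,26: E = 36/14 + 36/13 + 36/12 + 36/11 + 36/10 = 15.213.

15.21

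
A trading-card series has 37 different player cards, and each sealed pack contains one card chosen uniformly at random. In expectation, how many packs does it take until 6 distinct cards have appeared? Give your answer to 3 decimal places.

6.451

Going from k to k+1 distinct takes a geometric number of packs with mean 37/(37-k).
Sum over k = 0,...,5: E = 37/37 + 37/36 + 37/35 + 37/34 + 37/33 + 37/32 = 6.4506.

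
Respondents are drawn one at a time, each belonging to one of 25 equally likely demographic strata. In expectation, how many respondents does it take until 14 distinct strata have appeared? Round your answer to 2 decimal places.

With k distinct strata already seen, the next new one arrives after an expected 25/(25-k) respondents.
Sum over k = 0,...,13: E = 25/25 + 25/24 + 25/23 + ... + 25/13 + 25/12 = 19.902.

19.90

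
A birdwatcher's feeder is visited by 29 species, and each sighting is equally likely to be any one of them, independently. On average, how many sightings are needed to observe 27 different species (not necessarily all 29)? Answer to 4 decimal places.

Going from k to k+1 distinct takes a geometric number of sightings with mean 29/(29-k).
Sum over k = 0,...,26: E = 29/29 + 29/28 + 29/27 + ... + 29/4 + 29/3 = 71.38796.

71.3880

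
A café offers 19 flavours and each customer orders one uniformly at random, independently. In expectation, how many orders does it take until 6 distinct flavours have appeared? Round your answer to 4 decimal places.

Going from k to k+1 distinct takes a geometric number of orders with mean 19/(19-k).
Sum over k = 0,...,5: E = 19/19 + 19/18 + 19/17 + 19/16 + 19/15 + 19/14 = 6.98451.

6.9845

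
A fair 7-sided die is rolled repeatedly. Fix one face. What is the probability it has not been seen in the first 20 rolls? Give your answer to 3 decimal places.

0.046

On each roll the fixed face fails to appear with probability 6/7.
P(still missing after 20) = (6/7)^20 = 0.0458.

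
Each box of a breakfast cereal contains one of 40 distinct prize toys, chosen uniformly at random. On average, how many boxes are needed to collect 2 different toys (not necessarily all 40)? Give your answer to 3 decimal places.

With k distinct toys already seen, the next new one arrives after an expected 40/(40-k) boxes.
Sum over k = 0,...,1: E = 40/40 + 40/39 = 2.0256.

2.026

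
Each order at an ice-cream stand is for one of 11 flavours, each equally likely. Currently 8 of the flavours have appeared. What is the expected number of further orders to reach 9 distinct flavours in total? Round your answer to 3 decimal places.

3.667

From k distinct to k+1 distinct takes on average 11/(11-k) orders.
Only the k = 8 term is needed: E = 11/3 = 3.6667.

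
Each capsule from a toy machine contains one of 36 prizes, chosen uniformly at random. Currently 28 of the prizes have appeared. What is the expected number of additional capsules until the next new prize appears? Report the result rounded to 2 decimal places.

4.50

Each capsule yields a new prize with probability (36-28)/36 = 8/36, so the wait is geometric with mean 36/8.
E = 36/8 = 4.500.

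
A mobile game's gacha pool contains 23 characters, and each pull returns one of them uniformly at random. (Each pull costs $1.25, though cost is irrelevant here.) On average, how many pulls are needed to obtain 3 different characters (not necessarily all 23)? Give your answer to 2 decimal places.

3.14

With k distinct characters already seen, the next new one arrives after an expected 23/(23-k) pulls.
Sum over k = 0,...,2: E = 23/23 + 23/22 + 23/21 = 3.141.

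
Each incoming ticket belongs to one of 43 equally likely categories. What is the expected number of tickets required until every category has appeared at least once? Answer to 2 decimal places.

Split into phases: going from k distinct to k+1 distinct takes on average 43/(43-k) tickets.
E[T] = 43/43 + 43/42 + 43/41 + ... + 43/2 + 43/1 = 43·H_{43}.
H_{43} = 4.350, so E[T] = 187.050.

187.05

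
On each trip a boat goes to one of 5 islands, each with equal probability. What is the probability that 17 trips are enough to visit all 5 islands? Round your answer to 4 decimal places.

0.8891

Let A_i be the event that island i is missing after 17 trips. By inclusion–exclusion on the A_i,
P(all seen) = Σ_{j=0}^{5} (-1)^j C(5,j)((5-j)/5)^17
= 1.00000 - 0.11259 + 0.00169 - 0.00000 + 0.00000 - 0.00000
= 0.88910.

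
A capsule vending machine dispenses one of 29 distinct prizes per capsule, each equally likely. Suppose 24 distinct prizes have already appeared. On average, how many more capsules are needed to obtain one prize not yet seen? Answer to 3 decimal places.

Each capsule yields a new prize with probability (29-24)/29 = 5/29, so the wait is geometric with mean 29/5.
E = 29/5 = 5.8000.

5.800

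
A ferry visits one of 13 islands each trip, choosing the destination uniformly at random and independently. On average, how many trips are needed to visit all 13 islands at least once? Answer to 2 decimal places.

The wait to go from k to k+1 distinct islands is geometric with mean 13/(13-k).
E[T] = 13/13 + 13/12 + 13/11 + ... + 13/2 + 13/1 = 13·H_{13}.
H_{13} = 3.180, so E[T] = 41.342.

41.34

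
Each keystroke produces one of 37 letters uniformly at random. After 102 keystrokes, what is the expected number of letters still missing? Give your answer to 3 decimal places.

2.262

For each letter, P(unseen after 102) = (36/37)^102 = 0.0611.
By linearity of expectation, E[unseen] = 37·(36/37)^102 = 2.2619.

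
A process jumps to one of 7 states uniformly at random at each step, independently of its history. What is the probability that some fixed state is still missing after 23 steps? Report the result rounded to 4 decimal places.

On each step the fixed state fails to appear with probability 6/7.
P(still missing after 23) = (6/7)^23 = 0.02886.

0.0289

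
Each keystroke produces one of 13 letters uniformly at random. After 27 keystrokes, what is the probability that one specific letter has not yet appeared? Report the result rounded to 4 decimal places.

0.1152

On each keystroke the fixed letter fails to appear with probability 12/13.
P(still missing after 27) = (12/13)^27 = 0.11519.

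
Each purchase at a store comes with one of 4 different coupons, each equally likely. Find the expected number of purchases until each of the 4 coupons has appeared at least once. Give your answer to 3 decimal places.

8.333

After k distinct coupons have appeared, the next purchase gives a new one with probability (4-k)/4, so the expected wait for the (k+1)-th is 4/(4-k).
E[T] = 4/4 + 4/3 + 4/2 + 4/1 = 4·H_{4}.
H_{4} = 2.0833, so E[T] = 8.3333.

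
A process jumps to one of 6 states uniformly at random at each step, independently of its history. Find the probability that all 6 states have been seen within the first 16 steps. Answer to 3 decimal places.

0.698

By inclusion–exclusion over which states are missing,
P(all seen) = Σ_{j=0}^{6} (-1)^j C(6,j)((6-j)/6)^16
= 1.0000 - 0.3245 + 0.0228 - 0.0003 + 0.0000 - 0.0000 + 0.0000
= 0.6980.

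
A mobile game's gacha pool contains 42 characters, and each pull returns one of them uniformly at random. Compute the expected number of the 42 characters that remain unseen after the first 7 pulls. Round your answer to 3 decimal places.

35.481

For each character, P(unseen after 7) = (41/42)^7 = 0.8448.
By linearity of expectation, E[unseen] = 42·(41/42)^7 = 35.4806.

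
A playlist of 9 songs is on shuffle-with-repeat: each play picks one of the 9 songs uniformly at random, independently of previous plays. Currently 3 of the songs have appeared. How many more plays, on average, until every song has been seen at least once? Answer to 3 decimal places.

With k distinct songs already seen, the next new one takes an expected 9/(9-k) plays.
Sum over k = 3,...,8: E = 9/6 + 9/5 + 9/4 + 9/3 + 9/2 + 9/1 = 22.0500.

22.050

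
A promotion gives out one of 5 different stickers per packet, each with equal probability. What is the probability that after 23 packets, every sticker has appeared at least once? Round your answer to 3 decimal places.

0.971

By inclusion–exclusion over which stickers are missing,
P(all seen) = Σ_{j=0}^{5} (-1)^j C(5,j)((5-j)/5)^23
= 1.0000 - 0.0295 + 0.0001 - 0.0000 + 0.0000 - 0.0000
= 0.9706.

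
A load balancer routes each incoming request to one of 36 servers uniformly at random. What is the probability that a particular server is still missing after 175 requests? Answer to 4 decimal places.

0.0072

Each request misses the fixed server with probability (36-1)/36 = 35/36, independently.
P(still missing after 175) = (35/36)^175 = 0.00723.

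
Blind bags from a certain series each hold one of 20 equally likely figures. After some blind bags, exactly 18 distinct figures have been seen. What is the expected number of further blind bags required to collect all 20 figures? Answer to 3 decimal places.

With k distinct figures already seen, the next new one takes an expected 20/(20-k) blind bags.
Sum over k = 18,...,19: E = 20/2 + 20/1 = 30.0000.

30.000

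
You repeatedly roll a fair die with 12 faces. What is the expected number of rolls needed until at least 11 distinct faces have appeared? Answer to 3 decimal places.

25.239

Going from k to k+1 distinct takes a geometric number of rolls with mean 12/(12-k).
Sum over k = 0,...,10: E = 12/12 + 12/11 + 12/10 + ... + 12/3 + 12/2 = 25.2385.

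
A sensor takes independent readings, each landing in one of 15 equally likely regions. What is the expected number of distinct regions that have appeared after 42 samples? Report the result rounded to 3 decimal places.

14.173

For each region, P(seen in 42 samples) = 1 - (14/15)^42 = 0.9449.
By linearity of expectation, E[distinct seen] = 15·(1 - (14/15)^42) = 14.1728.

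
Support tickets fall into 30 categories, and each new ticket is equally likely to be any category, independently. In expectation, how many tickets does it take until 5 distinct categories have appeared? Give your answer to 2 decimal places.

With k distinct categories already seen, the next new one arrives after an expected 30/(30-k) tickets.
Sum over k = 0,...,4: E = 30/30 + 30/29 + 30/28 + 30/27 + 30/26 = 5.371.

5.37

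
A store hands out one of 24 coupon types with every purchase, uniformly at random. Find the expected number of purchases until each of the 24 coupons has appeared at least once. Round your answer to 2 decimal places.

Split into phases: going from k distinct to k+1 distinct takes on average 24/(24-k) purchases.
E[T] = 24/24 + 24/23 + 24/22 + ... + 24/2 + 24/1 = 24·H_{24}.
H_{24} = 3.776, so E[T] = 90.623.

90.62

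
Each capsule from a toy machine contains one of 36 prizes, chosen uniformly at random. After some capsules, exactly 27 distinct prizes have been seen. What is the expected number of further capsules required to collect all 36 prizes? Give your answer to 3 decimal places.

With k distinct prizes already seen, the next new one takes an expected 36/(36-k) capsules.
Sum over k = 27,...,35: E = 36/9 + 36/8 + 36/7 + ... + 36/2 + 36/1 = 101.8429.

101.843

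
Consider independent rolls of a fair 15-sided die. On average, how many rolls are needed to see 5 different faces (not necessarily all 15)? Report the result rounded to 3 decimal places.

Going from k to k+1 distinct takes a geometric number of rolls with mean 15/(15-k).
Sum over k = 0,...,4: E = 15/15 + 15/14 + 15/13 + 15/12 + 15/11 = 5.8389.

5.839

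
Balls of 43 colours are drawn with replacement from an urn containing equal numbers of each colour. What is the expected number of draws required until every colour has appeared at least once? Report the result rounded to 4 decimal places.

Split into phases: going from k distinct to k+1 distinct takes on average 43/(43-k) draws.
E[T] = 43/43 + 43/42 + 43/41 + ... + 43/2 + 43/1 = 43·H_{43}.
H_{43} = 4.35000, so E[T] = 187.04994.

187.0499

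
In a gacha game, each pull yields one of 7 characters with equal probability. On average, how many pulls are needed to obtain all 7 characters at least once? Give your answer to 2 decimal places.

18.15

After k distinct characters have appeared, the next pull gives a new one with probability (7-k)/7, so the expected wait for the (k+1)-th is 7/(7-k).
E[T] = 7/7 + 7/6 + 7/5 + ... + 7/2 + 7/1 = 7·H_{7}.
H_{7} = 2.593, so E[T] = 18.150.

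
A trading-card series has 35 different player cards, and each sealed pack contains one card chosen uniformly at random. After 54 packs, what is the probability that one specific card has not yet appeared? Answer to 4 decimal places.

0.2090

On each pack the fixed card fails to appear with probability 34/35.
P(still missing after 54) = (34/35)^54 = 0.20902.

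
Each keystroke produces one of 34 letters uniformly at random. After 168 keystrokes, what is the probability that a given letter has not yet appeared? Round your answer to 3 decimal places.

0.007

On each keystroke the fixed letter fails to appear with probability 33/34.
P(still missing after 168) = (33/34)^168 = 0.0066.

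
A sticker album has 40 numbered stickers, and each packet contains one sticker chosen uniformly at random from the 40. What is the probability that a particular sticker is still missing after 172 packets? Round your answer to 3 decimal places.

On each packet the fixed sticker fails to appear with probability 39/40.
P(still missing after 172) = (39/40)^172 = 0.0128.

0.013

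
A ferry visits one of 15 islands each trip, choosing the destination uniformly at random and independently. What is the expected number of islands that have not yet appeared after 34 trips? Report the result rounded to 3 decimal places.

For each island, P(unseen after 34) = (14/15)^34 = 0.0958.
By linearity of expectation, E[unseen] = 15·(14/15)^34 = 1.4366.

1.437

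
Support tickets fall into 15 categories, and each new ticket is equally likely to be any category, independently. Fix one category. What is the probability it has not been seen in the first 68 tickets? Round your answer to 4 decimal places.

On each ticket the fixed category fails to appear with probability 14/15.
P(still missing after 68) = (14/15)^68 = 0.00917.

0.0092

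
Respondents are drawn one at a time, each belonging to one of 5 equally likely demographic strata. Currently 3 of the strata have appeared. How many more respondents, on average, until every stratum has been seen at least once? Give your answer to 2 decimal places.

7.50

The wait to go from k to k+1 distinct strata is geometric with mean 5/(5-k).
Sum over k = 3,...,4: E = 5/2 + 5/1 = 7.500.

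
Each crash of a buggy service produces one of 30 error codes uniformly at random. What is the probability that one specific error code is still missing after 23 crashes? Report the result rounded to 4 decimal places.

0.4585

Each crash misses the fixed error code with probability (30-1)/30 = 29/30, independently.
P(still missing after 23) = (29/30)^23 = 0.45853.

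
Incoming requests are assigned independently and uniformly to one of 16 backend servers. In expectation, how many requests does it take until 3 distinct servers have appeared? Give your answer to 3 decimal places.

With k distinct servers already seen, the next new one arrives after an expected 16/(16-k) requests.
Sum over k = 0,...,2: E = 16/16 + 16/15 + 16/14 = 3.2095.

3.210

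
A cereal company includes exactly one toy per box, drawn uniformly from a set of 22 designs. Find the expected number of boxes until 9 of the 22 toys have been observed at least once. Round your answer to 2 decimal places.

With k distinct toys already seen, the next new one arrives after an expected 22/(22-k) boxes.
Sum over k = 0,...,8: E = 22/22 + 22/21 + 22/20 + ... + 22/15 + 22/14 = 11.235.

11.23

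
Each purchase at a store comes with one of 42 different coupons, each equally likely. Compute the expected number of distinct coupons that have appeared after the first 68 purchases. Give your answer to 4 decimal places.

For each coupon, P(seen in 68 purchases) = 1 - (41/42)^68 = 0.80575.
By linearity of expectation, E[distinct seen] = 42·(1 - (41/42)^68) = 33.84170.

33.8417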